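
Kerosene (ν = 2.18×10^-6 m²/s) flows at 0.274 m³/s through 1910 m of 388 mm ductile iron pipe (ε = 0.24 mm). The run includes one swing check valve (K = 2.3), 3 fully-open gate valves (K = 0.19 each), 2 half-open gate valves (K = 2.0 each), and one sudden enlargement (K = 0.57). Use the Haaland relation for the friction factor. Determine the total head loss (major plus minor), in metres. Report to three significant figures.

H_L ≈ 26.9 m

V = 4Q/(πD²) = 2.317 m/s; V²/2g = 0.2737 m
Re = 4.12×10^5, ε/D = 6.19×10^-4 → f = 0.01843 (Haaland)
Major: h_f = f(L/D)·V²/2g = 0.01843·4923·0.2737 = 24.84 m
Minor: ΣK = 7.44; h_m = ΣK·V²/2g = 2.036 m
Total H_L = 24.84 + 2.036 = 26.88 m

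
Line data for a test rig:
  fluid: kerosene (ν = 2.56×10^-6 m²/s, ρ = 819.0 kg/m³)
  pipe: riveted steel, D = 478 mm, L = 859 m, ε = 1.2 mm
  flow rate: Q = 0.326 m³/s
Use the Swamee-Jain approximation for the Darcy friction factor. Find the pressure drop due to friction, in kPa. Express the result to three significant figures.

V = 4Q/(πD²) = 4·0.326/(π·0.478²) = 1.817 m/s
Re = VD/ν = 1.817·0.478/2.56×10^-6 = 3.39×10^5 → turbulent
ε/D = 1.2/478 = 0.00251
Swamee-Jain: f = 0.02550
h_f = f(L/D)V²/(2g) = 0.02550·(859/0.478)·1.817²/(2·9.81) = 7.707 m
Δp = ρg·h_f = 819.0·9.81·7.707 = 61.92 kPa

Δp ≈ 61.9 kPa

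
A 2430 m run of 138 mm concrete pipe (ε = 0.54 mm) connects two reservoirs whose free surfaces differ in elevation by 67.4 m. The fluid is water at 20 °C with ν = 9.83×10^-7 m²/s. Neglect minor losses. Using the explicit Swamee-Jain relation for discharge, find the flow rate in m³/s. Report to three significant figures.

Q ≈ 0.0242 m³/s

Swamee-Jain (Type II): Q = -0.965·√(gD⁵h_f/L)·ln[ε/(3.7D) + √(3.17ν²L/(gD³h_f))]
√(gD⁵h_f/L) = √(9.81·0.138⁵·67.4/2430) = 0.003690
ε/(3.7D) = 0.00106; √(3.17ν²L/(gD³h_f)) = 6.54×10^-5
Q = -0.965·0.003690·ln(0.001123) = 0.02419 m³/s
Check: V = 1.62 m/s, Re = 2.27×10^5, f = 0.02889, h_f = 67.8 m ≈ 67.4 m ✓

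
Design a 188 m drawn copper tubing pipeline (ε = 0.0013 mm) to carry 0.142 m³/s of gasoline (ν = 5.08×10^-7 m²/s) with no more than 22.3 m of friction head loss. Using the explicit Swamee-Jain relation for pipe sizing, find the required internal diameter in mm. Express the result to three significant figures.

D ≈ 172 mm

Swamee-Jain (Type III): D = 0.66·[ε^1.25·(LQ²/(gh_f))^4.75 + ν·Q^9.4·(L/(gh_f))^5.2]^0.04
LQ²/(gh_f) = 0.01733; L/(gh_f) = 0.8594
Term 1 = ε^1.25·(…)^4.75 = 1.89×10^-16; Term 2 = ν·Q^9.4·(…)^5.2 = 2.48×10^-15
D = 0.66·(1.89×10^-16 + 2.48×10^-15)^0.04 = 0.1724 m = 172 mm
Check: V = 6.08 m/s, Re = 2.06×10^6, f = 0.01060, h_f = 21.8 m ≈ 22.3 m ✓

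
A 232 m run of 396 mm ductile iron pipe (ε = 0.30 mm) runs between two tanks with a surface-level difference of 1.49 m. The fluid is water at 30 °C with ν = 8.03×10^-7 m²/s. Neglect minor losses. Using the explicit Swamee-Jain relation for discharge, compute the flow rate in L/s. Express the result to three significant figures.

Swamee-Jain (Type II): Q = -0.965·√(gD⁵h_f/L)·ln[ε/(3.7D) + √(3.17ν²L/(gD³h_f))]
√(gD⁵h_f/L) = √(9.81·0.396⁵·1.49/232) = 0.02477
ε/(3.7D) = 2.05×10^-4; √(3.17ν²L/(gD³h_f)) = 2.29×10^-5
Q = -0.965·0.02477·ln(2.276×10^-4) = 0.2005 m³/s
Check: V = 1.63 m/s, Re = 8.03×10^5, f = 0.01894, h_f = 1.50 m ≈ 1.49 m ✓

Q ≈ 200 L/s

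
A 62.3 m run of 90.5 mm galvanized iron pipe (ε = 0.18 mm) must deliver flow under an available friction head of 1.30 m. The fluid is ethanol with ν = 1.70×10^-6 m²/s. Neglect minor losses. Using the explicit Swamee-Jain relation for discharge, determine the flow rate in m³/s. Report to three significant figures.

Q ≈ 0.00769 m³/s

Swamee-Jain (Type II): Q = -0.965·√(gD⁵h_f/L)·ln[ε/(3.7D) + √(3.17ν²L/(gD³h_f))]
√(gD⁵h_f/L) = √(9.81·0.0905⁵·1.30/62.3) = 0.001115
ε/(3.7D) = 5.38×10^-4; √(3.17ν²L/(gD³h_f)) = 2.46×10^-4
Q = -0.965·0.001115·ln(7.833×10^-4) = 0.007694 m³/s
Check: V = 1.20 m/s, Re = 6.37×10^4, f = 0.02616, h_f = 1.31 m ≈ 1.30 m ✓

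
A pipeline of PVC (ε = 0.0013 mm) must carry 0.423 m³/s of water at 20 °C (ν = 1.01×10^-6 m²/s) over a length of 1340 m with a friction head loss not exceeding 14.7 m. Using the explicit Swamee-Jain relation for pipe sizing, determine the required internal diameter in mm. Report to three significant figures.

D ≈ 437 mm

Swamee-Jain (Type III): D = 0.66·[ε^1.25·(LQ²/(gh_f))^4.75 + ν·Q^9.4·(L/(gh_f))^5.2]^0.04
LQ²/(gh_f) = 1.663; L/(gh_f) = 9.292
Term 1 = ε^1.25·(…)^4.75 = 4.91×10^-7; Term 2 = ν·Q^9.4·(…)^5.2 = 3.36×10^-5
D = 0.66·(4.91×10^-7 + 3.36×10^-5)^0.04 = 0.4374 m = 437 mm
Check: V = 2.82 m/s, Re = 1.22×10^6, f = 0.01131, h_f = 14.0 m ≈ 14.7 m ✓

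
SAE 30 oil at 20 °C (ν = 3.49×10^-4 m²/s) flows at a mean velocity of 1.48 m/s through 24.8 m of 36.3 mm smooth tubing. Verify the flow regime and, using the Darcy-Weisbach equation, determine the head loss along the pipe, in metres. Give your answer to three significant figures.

h_f ≈ 31.7 m

Re = VD/ν = 1.48·0.03630/3.49×10^-4 = 154 → laminar (Re < 2300)
f = 64/Re = 0.4158
h_f = f(L/D)V²/(2g) = 0.4158·(24.8/0.03630)·1.48²/(2·9.81) = 31.71 m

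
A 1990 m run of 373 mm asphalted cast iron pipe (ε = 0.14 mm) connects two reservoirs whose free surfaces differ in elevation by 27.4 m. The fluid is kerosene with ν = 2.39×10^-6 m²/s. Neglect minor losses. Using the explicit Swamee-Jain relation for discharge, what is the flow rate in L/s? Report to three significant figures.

Swamee-Jain (Type II): Q = -0.965·√(gD⁵h_f/L)·ln[ε/(3.7D) + √(3.17ν²L/(gD³h_f))]
√(gD⁵h_f/L) = √(9.81·0.373⁵·27.4/1990) = 0.03123
ε/(3.7D) = 1.01×10^-4; √(3.17ν²L/(gD³h_f)) = 5.08×10^-5
Q = -0.965·0.03123·ln(1.523×10^-4) = 0.2649 m³/s
Check: V = 2.42 m/s, Re = 3.78×10^5, f = 0.01726, h_f = 27.6 m ≈ 27.4 m ✓

Q ≈ 265 L/s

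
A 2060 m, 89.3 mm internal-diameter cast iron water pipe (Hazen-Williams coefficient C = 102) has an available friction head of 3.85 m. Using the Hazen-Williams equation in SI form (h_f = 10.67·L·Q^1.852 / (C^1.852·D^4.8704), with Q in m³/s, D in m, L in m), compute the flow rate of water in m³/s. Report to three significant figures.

Q ≈ 0.00166 m³/s

Rearranging: Q = [h_f·C^1.852·D^4.8704 / (10.67·L)]^(1/1.852)
Q = [3.85·102^1.852·0.0893^4.8704 / (10.67·2060)]^0.540 = 0.001664 m³/s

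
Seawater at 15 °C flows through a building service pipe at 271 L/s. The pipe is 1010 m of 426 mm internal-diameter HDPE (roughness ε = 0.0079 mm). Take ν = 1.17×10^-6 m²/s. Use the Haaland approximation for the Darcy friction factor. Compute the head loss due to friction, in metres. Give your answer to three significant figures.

h_f ≈ 5.51 m

V = 4Q/(πD²) = 4·0.271/(π·0.426²) = 1.901 m/s
Re = VD/ν = 1.901·0.426/1.17×10^-6 = 6.92×10^5 → turbulent
ε/D = 0.0079/426 = 1.85×10^-5
Haaland: f = 0.01261
h_f = f(L/D)V²/(2g) = 0.01261·(1010/0.426)·1.901²/(2·9.81) = 5.508 m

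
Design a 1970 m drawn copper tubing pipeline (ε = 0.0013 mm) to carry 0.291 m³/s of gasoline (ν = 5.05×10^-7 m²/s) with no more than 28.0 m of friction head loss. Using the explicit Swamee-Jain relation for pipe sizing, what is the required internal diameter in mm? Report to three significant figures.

D ≈ 350 mm

Swamee-Jain (Type III): D = 0.66·[ε^1.25·(LQ²/(gh_f))^4.75 + ν·Q^9.4·(L/(gh_f))^5.2]^0.04
LQ²/(gh_f) = 0.6073; L/(gh_f) = 7.172
Term 1 = ε^1.25·(…)^4.75 = 4.11×10^-9; Term 2 = ν·Q^9.4·(…)^5.2 = 1.30×10^-7
D = 0.66·(4.11×10^-9 + 1.30×10^-7)^0.04 = 0.3504 m = 350 mm
Check: V = 3.02 m/s, Re = 2.09×10^6, f = 0.01044, h_f = 27.2 m ≈ 28.0 m ✓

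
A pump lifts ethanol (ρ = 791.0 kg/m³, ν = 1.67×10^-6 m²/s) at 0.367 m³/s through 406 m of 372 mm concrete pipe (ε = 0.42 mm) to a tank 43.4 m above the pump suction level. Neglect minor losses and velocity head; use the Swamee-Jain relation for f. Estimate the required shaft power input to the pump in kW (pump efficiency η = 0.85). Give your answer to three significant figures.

P_shaft ≈ 189 kW

V = 4Q/(πD²) = 3.377 m/s; Re = 7.52×10^5; ε/D = 0.00113; f = 0.02070
h_f = f(L/D)V²/2g = 13.13 m
Total head H = z + h_f = 43.4 + 13.13 = 56.53 m
P_hyd = ρgQH = 791.0·9.81·0.367·56.53 = 161.0 kW
P_shaft = P_hyd/η = 161.0/0.85 = 189.4 kW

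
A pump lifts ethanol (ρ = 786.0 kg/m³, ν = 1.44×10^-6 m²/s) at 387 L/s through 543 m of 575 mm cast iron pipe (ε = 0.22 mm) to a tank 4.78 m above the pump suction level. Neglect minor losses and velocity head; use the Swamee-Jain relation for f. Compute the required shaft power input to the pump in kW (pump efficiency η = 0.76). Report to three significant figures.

P_shaft ≈ 25.8 kW

V = 4Q/(πD²) = 1.490 m/s; Re = 5.95×10^5; ε/D = 3.83×10^-4; f = 0.01683
h_f = f(L/D)V²/2g = 1.799 m
Total head H = z + h_f = 4.78 + 1.799 = 6.579 m
P_hyd = ρgQH = 786.0·9.81·0.387·6.579 = 19.63 kW
P_shaft = P_hyd/η = 19.63/0.76 = 25.83 kW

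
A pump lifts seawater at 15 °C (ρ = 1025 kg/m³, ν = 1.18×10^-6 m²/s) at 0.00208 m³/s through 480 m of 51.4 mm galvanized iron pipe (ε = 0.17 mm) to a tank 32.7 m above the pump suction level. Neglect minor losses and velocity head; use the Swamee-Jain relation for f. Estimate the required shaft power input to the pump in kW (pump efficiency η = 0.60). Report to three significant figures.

P_shaft ≈ 1.64 kW

V = 4Q/(πD²) = 1.002 m/s; Re = 4.37×10^4; ε/D = 0.00331; f = 0.02985
h_f = f(L/D)V²/2g = 14.28 m
Total head H = z + h_f = 32.7 + 14.28 = 46.98 m
P_hyd = ρgQH = 1025·9.81·0.00208·46.98 = 0.9825 kW
P_shaft = P_hyd/η = 0.9825/0.60 = 1.638 kW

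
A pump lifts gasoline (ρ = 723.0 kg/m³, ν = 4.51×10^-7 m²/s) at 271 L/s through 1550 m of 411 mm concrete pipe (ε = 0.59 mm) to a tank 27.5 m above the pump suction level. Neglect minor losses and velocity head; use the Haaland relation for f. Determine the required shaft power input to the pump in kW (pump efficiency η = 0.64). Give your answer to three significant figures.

V = 4Q/(πD²) = 2.043 m/s; Re = 1.86×10^6; ε/D = 0.00144; f = 0.02164
h_f = f(L/D)V²/2g = 17.35 m
Total head H = z + h_f = 27.5 + 17.35 = 44.85 m
P_hyd = ρgQH = 723.0·9.81·0.271·44.85 = 86.22 kW
P_shaft = P_hyd/η = 86.22/0.64 = 134.7 kW

P_shaft ≈ 135 kW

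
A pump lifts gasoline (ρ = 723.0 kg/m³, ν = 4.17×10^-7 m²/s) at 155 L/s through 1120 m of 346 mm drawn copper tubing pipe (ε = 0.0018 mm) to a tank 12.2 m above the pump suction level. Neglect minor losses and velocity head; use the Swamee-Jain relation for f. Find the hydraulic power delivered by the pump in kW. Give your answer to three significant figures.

V = 4Q/(πD²) = 1.649 m/s; Re = 1.37×10^6; ε/D = 5.20×10^-6; f = 0.01118
h_f = f(L/D)V²/2g = 5.011 m
Total head H = z + h_f = 12.2 + 5.011 = 17.21 m
P_hyd = ρgQH = 723.0·9.81·0.155·17.21 = 18.92 kW

P_hyd ≈ 18.9 kW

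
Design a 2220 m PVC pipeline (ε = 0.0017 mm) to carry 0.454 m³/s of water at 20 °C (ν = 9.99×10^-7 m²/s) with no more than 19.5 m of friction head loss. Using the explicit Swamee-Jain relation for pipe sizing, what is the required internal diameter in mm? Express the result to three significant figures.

Swamee-Jain (Type III): D = 0.66·[ε^1.25·(LQ²/(gh_f))^4.75 + ν·Q^9.4·(L/(gh_f))^5.2]^0.04
LQ²/(gh_f) = 2.392; L/(gh_f) = 11.61
Term 1 = ε^1.25·(…)^4.75 = 3.87×10^-6; Term 2 = ν·Q^9.4·(…)^5.2 = 2.05×10^-4
D = 0.66·(3.87×10^-6 + 2.05×10^-4)^0.04 = 0.4703 m = 470 mm
Check: V = 2.61 m/s, Re = 1.23×10^6, f = 0.01132, h_f = 18.6 m ≈ 19.5 m ✓

D ≈ 470 mm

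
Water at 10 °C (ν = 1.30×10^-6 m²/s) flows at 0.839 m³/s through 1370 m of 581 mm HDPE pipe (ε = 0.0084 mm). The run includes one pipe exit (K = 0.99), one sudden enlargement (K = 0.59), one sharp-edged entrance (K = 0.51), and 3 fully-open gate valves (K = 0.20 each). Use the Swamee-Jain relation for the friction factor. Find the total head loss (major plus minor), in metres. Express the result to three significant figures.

V = 4Q/(πD²) = 3.165 m/s; V²/2g = 0.5104 m
Re = 1.41×10^6, ε/D = 1.45×10^-5 → f = 0.01139 (Swamee-Jain)
Major: h_f = f(L/D)·V²/2g = 0.01139·2358·0.5104 = 13.71 m
Minor: ΣK = 2.69; h_m = ΣK·V²/2g = 1.373 m
Total H_L = 13.71 + 1.373 = 15.08 m

H_L ≈ 15.1 m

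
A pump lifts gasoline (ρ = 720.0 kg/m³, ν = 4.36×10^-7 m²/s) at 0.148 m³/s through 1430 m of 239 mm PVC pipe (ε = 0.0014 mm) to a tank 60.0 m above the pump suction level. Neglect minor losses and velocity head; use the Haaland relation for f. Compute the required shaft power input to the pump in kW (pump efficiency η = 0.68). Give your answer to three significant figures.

P_shaft ≈ 147 kW

V = 4Q/(πD²) = 3.299 m/s; Re = 1.81×10^6; ε/D = 5.86×10^-6; f = 0.01067
h_f = f(L/D)V²/2g = 35.41 m
Total head H = z + h_f = 60.0 + 35.41 = 95.41 m
P_hyd = ρgQH = 720.0·9.81·0.148·95.41 = 99.73 kW
P_shaft = P_hyd/η = 99.73/0.68 = 146.7 kW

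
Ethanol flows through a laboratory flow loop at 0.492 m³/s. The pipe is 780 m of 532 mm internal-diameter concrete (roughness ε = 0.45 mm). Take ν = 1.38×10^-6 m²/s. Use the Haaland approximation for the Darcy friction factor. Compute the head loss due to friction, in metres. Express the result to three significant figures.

h_f ≈ 7.05 m

V = 4Q/(πD²) = 4·0.492/(π·0.532²) = 2.213 m/s
Re = VD/ν = 2.213·0.532/1.38×10^-6 = 8.53×10^5 → turbulent
ε/D = 0.45/532 = 8.46×10^-4
Haaland: f = 0.01925
h_f = f(L/D)V²/(2g) = 0.01925·(780/0.532)·2.213²/(2·9.81) = 7.046 m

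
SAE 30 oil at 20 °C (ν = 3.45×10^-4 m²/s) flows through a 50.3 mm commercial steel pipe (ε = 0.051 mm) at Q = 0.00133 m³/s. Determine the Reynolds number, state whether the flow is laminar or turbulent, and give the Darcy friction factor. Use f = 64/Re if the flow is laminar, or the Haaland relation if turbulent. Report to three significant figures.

Re ≈ 97.6; laminar; f = 64/Re ≈ 0.656

V = 4Q/(πD²) = 0.6693 m/s
Re = VD/ν = 0.6693·0.0503/3.45×10^-4 = 97.6
Re < 2300 → laminar → f = 64/Re = 0.6559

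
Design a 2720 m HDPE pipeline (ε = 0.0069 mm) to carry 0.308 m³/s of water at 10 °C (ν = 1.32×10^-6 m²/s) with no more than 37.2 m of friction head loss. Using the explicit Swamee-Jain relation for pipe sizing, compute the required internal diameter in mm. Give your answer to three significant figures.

Swamee-Jain (Type III): D = 0.66·[ε^1.25·(LQ²/(gh_f))^4.75 + ν·Q^9.4·(L/(gh_f))^5.2]^0.04
LQ²/(gh_f) = 0.7071; L/(gh_f) = 7.453
Term 1 = ε^1.25·(…)^4.75 = 6.82×10^-8; Term 2 = ν·Q^9.4·(…)^5.2 = 7.07×10^-7
D = 0.66·(6.82×10^-8 + 7.07×10^-7)^0.04 = 0.3759 m = 376 mm
Check: V = 2.77 m/s, Re = 7.90×10^5, f = 0.01246, h_f = 35.4 m ≈ 37.2 m ✓

D ≈ 376 mm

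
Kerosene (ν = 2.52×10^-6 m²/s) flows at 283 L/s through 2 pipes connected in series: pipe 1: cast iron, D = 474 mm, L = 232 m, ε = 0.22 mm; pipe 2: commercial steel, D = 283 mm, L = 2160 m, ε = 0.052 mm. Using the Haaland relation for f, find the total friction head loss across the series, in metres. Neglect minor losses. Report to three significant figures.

Pipe 1: V = 1.604 m/s, Re = 3.02×10^5, ε/D = 4.64×10^-4, f = 0.01786, h_1 = f(L/D)V²/2g = 1.146 m
Pipe 2: V = 4.499 m/s, Re = 5.05×10^5, ε/D = 1.84×10^-4, f = 0.01512, h_2 = f(L/D)V²/2g = 119.1 m
Series → Q common, losses add: H = Σh = 120.2 m

H ≈ 120 m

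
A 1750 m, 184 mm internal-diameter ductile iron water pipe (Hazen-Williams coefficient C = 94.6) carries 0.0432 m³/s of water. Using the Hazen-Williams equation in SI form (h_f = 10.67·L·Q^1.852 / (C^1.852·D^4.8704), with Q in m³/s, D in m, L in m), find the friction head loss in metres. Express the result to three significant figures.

h_f = 10.67·1750·0.0432^1.852 / (94.6^1.852·0.184^4.8704) = 46.28 m

h_f ≈ 46.3 m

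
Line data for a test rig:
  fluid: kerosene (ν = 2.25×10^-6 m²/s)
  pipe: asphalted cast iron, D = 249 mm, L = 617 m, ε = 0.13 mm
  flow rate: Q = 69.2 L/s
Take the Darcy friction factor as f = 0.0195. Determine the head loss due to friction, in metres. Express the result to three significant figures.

V = 4Q/(πD²) = 4·0.0692/(π·0.249²) = 1.421 m/s
h_f = f(L/D)V²/(2g) = 0.01950·(617/0.249)·1.421²/(2·9.81) = 4.973 m

h_f ≈ 4.97 m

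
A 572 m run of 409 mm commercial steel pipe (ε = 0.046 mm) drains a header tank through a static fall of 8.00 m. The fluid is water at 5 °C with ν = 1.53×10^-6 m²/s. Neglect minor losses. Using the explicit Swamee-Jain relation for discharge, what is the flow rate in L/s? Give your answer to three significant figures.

Q ≈ 373 L/s

Swamee-Jain (Type II): Q = -0.965·√(gD⁵h_f/L)·ln[ε/(3.7D) + √(3.17ν²L/(gD³h_f))]
√(gD⁵h_f/L) = √(9.81·0.409⁵·8.00/572) = 0.03963
ε/(3.7D) = 3.04×10^-5; √(3.17ν²L/(gD³h_f)) = 2.81×10^-5
Q = -0.965·0.03963·ln(5.851×10^-5) = 0.3727 m³/s
Check: V = 2.84 m/s, Re = 7.58×10^5, f = 0.01401, h_f = 8.04 m ≈ 8.00 m ✓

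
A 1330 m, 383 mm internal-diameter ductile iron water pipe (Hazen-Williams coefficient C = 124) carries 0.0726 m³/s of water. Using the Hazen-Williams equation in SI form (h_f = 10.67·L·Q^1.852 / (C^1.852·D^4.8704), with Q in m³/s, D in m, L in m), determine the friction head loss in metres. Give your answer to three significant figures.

h_f = 10.67·1330·0.0726^1.852 / (124^1.852·0.383^4.8704) = 1.568 m

h_f ≈ 1.57 m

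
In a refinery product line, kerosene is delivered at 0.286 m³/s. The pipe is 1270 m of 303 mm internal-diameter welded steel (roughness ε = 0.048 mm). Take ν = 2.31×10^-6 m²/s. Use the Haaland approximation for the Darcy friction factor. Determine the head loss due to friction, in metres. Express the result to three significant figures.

V = 4Q/(πD²) = 4·0.286/(π·0.303²) = 3.966 m/s
Re = VD/ν = 3.966·0.303/2.31×10^-6 = 5.20×10^5 → turbulent
ε/D = 0.048/303 = 1.58×10^-4
Haaland: f = 0.01483
h_f = f(L/D)V²/(2g) = 0.01483·(1270/0.303)·3.966²/(2·9.81) = 49.84 m

h_f ≈ 49.8 m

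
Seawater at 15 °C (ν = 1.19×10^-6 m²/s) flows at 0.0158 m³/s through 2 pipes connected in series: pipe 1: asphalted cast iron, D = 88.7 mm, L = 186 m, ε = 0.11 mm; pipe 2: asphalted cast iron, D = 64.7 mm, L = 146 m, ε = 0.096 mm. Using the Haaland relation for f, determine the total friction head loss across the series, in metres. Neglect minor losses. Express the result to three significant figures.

Pipe 1: V = 2.557 m/s, Re = 1.91×10^5, ε/D = 0.00124, f = 0.02187, h_1 = f(L/D)V²/2g = 15.28 m
Pipe 2: V = 4.806 m/s, Re = 2.61×10^5, ε/D = 0.00148, f = 0.02245, h_2 = f(L/D)V²/2g = 59.64 m
Series → Q common, losses add: H = Σh = 74.92 m

H ≈ 74.9 m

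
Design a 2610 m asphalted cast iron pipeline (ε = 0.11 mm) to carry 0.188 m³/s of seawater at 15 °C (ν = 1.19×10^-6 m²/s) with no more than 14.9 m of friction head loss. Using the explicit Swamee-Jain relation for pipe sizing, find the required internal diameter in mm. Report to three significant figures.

Swamee-Jain (Type III): D = 0.66·[ε^1.25·(LQ²/(gh_f))^4.75 + ν·Q^9.4·(L/(gh_f))^5.2]^0.04
LQ²/(gh_f) = 0.6311; L/(gh_f) = 17.86
Term 1 = ε^1.25·(…)^4.75 = 1.27×10^-6; Term 2 = ν·Q^9.4·(…)^5.2 = 5.78×10^-7
D = 0.66·(1.27×10^-6 + 5.78×10^-7)^0.04 = 0.3892 m = 389 mm
Check: V = 1.58 m/s, Re = 5.17×10^5, f = 0.01620, h_f = 13.8 m ≈ 14.9 m ✓

D ≈ 389 mm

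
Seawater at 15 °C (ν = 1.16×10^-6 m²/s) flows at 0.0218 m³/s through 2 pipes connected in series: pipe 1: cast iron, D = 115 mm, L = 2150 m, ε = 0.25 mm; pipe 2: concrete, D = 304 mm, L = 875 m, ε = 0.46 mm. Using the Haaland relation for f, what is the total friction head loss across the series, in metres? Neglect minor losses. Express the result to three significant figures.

Pipe 1: V = 2.099 m/s, Re = 2.08×10^5, ε/D = 0.00217, f = 0.02471, h_1 = f(L/D)V²/2g = 103.7 m
Pipe 2: V = 0.3003 m/s, Re = 7.87×10^4, ε/D = 0.00151, f = 0.02404, h_2 = f(L/D)V²/2g = 0.3181 m
Series → Q common, losses add: H = Σh = 104.0 m

H ≈ 104 m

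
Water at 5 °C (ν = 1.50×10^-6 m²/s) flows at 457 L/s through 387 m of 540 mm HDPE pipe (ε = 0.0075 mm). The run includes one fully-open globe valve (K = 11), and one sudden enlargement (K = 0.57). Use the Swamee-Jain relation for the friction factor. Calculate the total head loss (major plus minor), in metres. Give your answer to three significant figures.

H_L ≈ 4.17 m

V = 4Q/(πD²) = 1.995 m/s; V²/2g = 0.2029 m
Re = 7.18×10^5, ε/D = 1.39×10^-5 → f = 0.01256 (Swamee-Jain)
Major: h_f = f(L/D)·V²/2g = 0.01256·716.7·0.2029 = 1.826 m
Minor: ΣK = 11.6; h_m = ΣK·V²/2g = 2.348 m
Total H_L = 1.826 + 2.348 = 4.175 m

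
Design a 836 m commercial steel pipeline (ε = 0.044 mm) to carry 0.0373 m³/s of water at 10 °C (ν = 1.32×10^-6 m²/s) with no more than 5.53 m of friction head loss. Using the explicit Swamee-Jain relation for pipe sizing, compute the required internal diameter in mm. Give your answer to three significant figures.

Swamee-Jain (Type III): D = 0.66·[ε^1.25·(LQ²/(gh_f))^4.75 + ν·Q^9.4·(L/(gh_f))^5.2]^0.04
LQ²/(gh_f) = 0.02144; L/(gh_f) = 15.41
Term 1 = ε^1.25·(…)^4.75 = 4.24×10^-14; Term 2 = ν·Q^9.4·(…)^5.2 = 7.43×10^-14
D = 0.66·(4.24×10^-14 + 7.43×10^-14)^0.04 = 0.2006 m = 201 mm
Check: V = 1.18 m/s, Re = 1.79×10^5, f = 0.01751, h_f = 5.19 m ≈ 5.53 m ✓

D ≈ 201 mm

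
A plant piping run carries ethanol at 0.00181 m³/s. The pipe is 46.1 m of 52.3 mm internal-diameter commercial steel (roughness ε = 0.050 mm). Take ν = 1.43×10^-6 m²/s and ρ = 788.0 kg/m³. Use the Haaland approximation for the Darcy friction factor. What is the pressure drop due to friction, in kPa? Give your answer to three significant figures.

V = 4Q/(πD²) = 4·0.00181/(π·0.0523²) = 0.8425 m/s
Re = VD/ν = 0.8425·0.0523/1.43×10^-6 = 3.08×10^4 → turbulent
ε/D = 0.050/52.3 = 9.56×10^-4
Haaland: f = 0.02543
h_f = f(L/D)V²/(2g) = 0.02543·(46.1/0.0523)·0.8425²/(2·9.81) = 0.8109 m
Δp = ρg·h_f = 788.0·9.81·0.8109 = 6.268 kPa

Δp ≈ 6.27 kPa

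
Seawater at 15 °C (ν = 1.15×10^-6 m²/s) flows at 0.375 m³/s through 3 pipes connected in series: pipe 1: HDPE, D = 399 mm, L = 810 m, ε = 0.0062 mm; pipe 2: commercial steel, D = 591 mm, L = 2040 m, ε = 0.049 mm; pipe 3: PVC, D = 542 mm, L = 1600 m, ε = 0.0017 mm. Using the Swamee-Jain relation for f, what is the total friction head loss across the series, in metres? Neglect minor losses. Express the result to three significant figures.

H ≈ 20.5 m

Pipe 1: V = 2.999 m/s, Re = 1.04×10^6, ε/D = 1.55×10^-5, f = 0.01191, h_1 = f(L/D)V²/2g = 11.09 m
Pipe 2: V = 1.367 m/s, Re = 7.03×10^5, ε/D = 8.29×10^-5, f = 0.01372, h_2 = f(L/D)V²/2g = 4.510 m
Pipe 3: V = 1.625 m/s, Re = 7.66×10^5, ε/D = 3.14×10^-6, f = 0.01221, h_3 = f(L/D)V²/2g = 4.854 m
Series → Q common, losses add: H = Σh = 20.45 m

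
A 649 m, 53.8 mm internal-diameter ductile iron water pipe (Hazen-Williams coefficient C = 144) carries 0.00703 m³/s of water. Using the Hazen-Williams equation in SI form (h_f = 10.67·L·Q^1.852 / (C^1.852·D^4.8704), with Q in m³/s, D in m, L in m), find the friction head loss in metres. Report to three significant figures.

h_f ≈ 109 m

h_f = 10.67·649·0.00703^1.852 / (144^1.852·0.0538^4.8704) = 109.0 m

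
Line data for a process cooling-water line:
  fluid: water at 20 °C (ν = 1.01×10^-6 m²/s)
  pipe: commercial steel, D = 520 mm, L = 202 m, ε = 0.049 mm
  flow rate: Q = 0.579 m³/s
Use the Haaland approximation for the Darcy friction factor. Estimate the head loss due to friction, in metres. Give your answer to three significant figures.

h_f ≈ 1.90 m

V = 4Q/(πD²) = 4·0.579/(π·0.520²) = 2.726 m/s
Re = VD/ν = 2.726·0.520/1.01×10^-6 = 1.40×10^6 → turbulent
ε/D = 0.049/520 = 9.42×10^-5
Haaland: f = 0.01291
h_f = f(L/D)V²/(2g) = 0.01291·(202/0.520)·2.726²/(2·9.81) = 1.899 m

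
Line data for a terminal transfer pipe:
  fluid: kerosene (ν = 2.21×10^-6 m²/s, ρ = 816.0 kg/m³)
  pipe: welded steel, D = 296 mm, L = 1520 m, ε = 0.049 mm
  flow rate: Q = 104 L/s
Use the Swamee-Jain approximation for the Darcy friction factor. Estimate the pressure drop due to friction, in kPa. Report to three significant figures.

Δp ≈ 80.7 kPa

V = 4Q/(πD²) = 4·0.104/(π·0.296²) = 1.511 m/s
Re = VD/ν = 1.511·0.296/2.21×10^-6 = 2.02×10^5 → turbulent
ε/D = 0.049/296 = 1.66×10^-4
Swamee-Jain: f = 0.01686
h_f = f(L/D)V²/(2g) = 0.01686·(1520/0.296)·1.511²/(2·9.81) = 10.08 m
Δp = ρg·h_f = 816.0·9.81·10.08 = 80.68 kPa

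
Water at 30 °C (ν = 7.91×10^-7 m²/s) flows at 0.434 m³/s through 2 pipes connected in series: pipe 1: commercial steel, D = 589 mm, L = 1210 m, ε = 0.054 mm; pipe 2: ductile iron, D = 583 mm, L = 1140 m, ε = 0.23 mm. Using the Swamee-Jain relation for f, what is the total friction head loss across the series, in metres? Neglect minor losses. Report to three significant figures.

H ≈ 7.84 m

Pipe 1: V = 1.593 m/s, Re = 1.19×10^6, ε/D = 9.17×10^-5, f = 0.01319, h_1 = f(L/D)V²/2g = 3.505 m
Pipe 2: V = 1.626 m/s, Re = 1.20×10^6, ε/D = 3.95×10^-4, f = 0.01644, h_2 = f(L/D)V²/2g = 4.331 m
Series → Q common, losses add: H = Σh = 7.836 m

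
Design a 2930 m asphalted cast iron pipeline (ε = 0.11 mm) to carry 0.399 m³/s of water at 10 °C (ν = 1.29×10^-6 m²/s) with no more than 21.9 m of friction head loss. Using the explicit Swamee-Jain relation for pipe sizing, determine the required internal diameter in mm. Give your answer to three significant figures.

Swamee-Jain (Type III): D = 0.66·[ε^1.25·(LQ²/(gh_f))^4.75 + ν·Q^9.4·(L/(gh_f))^5.2]^0.04
LQ²/(gh_f) = 2.171; L/(gh_f) = 13.64
Term 1 = ε^1.25·(…)^4.75 = 4.48×10^-4; Term 2 = ν·Q^9.4·(…)^5.2 = 1.82×10^-4
D = 0.66·(4.48×10^-4 + 1.82×10^-4)^0.04 = 0.4915 m = 491 mm
Check: V = 2.10 m/s, Re = 8.01×10^5, f = 0.01521, h_f = 20.4 m ≈ 21.9 m ✓

D ≈ 491 mm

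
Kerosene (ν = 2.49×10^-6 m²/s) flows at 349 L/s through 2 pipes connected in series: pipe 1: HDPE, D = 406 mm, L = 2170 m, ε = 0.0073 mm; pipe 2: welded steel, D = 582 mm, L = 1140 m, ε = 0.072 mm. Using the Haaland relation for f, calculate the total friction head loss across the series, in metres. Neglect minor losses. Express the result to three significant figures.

H ≈ 29.5 m

Pipe 1: V = 2.696 m/s, Re = 4.40×10^5, ε/D = 1.80×10^-5, f = 0.01356, h_1 = f(L/D)V²/2g = 26.85 m
Pipe 2: V = 1.312 m/s, Re = 3.07×10^5, ε/D = 1.24×10^-4, f = 0.01539, h_2 = f(L/D)V²/2g = 2.645 m
Series → Q common, losses add: H = Σh = 29.49 m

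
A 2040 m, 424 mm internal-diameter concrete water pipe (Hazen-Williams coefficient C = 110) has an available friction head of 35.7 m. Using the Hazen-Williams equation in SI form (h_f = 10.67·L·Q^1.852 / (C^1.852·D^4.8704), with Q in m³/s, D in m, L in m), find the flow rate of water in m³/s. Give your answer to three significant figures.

Q ≈ 0.361 m³/s

Rearranging: Q = [h_f·C^1.852·D^4.8704 / (10.67·L)]^(1/1.852)
Q = [35.7·110^1.852·0.424^4.8704 / (10.67·2040)]^0.540 = 0.3611 m³/s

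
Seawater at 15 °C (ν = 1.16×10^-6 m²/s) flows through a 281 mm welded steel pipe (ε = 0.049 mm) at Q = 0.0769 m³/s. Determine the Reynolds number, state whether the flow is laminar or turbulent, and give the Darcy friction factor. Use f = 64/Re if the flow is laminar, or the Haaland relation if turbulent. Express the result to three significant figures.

Re ≈ 3.00×10^5; turbulent; f ≈ 0.0159

V = 4Q/(πD²) = 1.240 m/s
Re = VD/ν = 1.240·0.281/1.16×10^-6 = 3.00×10^5
Re > 4000 → turbulent; ε/D = 1.74×10^-4
Haaland: f = 0.01586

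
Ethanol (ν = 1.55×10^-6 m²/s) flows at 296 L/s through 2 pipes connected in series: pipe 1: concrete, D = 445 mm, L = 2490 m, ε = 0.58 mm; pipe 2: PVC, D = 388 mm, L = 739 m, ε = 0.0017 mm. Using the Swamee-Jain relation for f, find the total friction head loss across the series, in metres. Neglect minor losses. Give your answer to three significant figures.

Pipe 1: V = 1.903 m/s, Re = 5.46×10^5, ε/D = 0.00130, f = 0.02154, h_1 = f(L/D)V²/2g = 22.25 m
Pipe 2: V = 2.503 m/s, Re = 6.27×10^5, ε/D = 4.38×10^-6, f = 0.01266, h_2 = f(L/D)V²/2g = 7.702 m
Series → Q common, losses add: H = Σh = 29.95 m

H ≈ 29.9 m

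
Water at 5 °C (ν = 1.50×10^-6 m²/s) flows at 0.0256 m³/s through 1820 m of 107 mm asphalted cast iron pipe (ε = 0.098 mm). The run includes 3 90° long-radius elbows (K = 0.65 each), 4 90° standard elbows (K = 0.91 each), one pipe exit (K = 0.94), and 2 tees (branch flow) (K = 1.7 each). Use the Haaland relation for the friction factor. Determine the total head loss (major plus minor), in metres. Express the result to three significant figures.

H_L ≈ 149 m

V = 4Q/(πD²) = 2.847 m/s; V²/2g = 0.4131 m
Re = 2.03×10^5, ε/D = 9.16×10^-4 → f = 0.02055 (Haaland)
Major: h_f = f(L/D)·V²/2g = 0.02055·17009·0.4131 = 144.4 m
Minor: ΣK = 9.93; h_m = ΣK·V²/2g = 4.102 m
Total H_L = 144.4 + 4.102 = 148.5 m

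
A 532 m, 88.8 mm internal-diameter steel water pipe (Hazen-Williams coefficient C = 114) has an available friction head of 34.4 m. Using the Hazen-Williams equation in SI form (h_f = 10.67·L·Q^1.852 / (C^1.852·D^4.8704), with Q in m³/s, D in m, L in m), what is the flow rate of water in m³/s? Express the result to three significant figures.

Rearranging: Q = [h_f·C^1.852·D^4.8704 / (10.67·L)]^(1/1.852)
Q = [34.4·114^1.852·0.0888^4.8704 / (10.67·532)]^0.540 = 0.01242 m³/s

Q ≈ 0.0124 m³/s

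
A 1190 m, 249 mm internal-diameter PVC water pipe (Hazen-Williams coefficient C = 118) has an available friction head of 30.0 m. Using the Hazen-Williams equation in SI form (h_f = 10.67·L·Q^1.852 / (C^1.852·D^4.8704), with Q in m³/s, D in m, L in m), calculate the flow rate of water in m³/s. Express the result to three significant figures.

Q ≈ 0.116 m³/s

Rearranging: Q = [h_f·C^1.852·D^4.8704 / (10.67·L)]^(1/1.852)
Q = [30.0·118^1.852·0.249^4.8704 / (10.67·1190)]^0.540 = 0.1163 m³/s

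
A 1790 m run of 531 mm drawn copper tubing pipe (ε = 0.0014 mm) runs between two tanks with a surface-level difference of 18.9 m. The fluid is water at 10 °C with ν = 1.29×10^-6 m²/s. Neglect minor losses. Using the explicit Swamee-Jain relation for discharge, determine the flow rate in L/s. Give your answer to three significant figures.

Q ≈ 693 L/s

Swamee-Jain (Type II): Q = -0.965·√(gD⁵h_f/L)·ln[ε/(3.7D) + √(3.17ν²L/(gD³h_f))]
√(gD⁵h_f/L) = √(9.81·0.531⁵·18.9/1790) = 0.06613
ε/(3.7D) = 7.13×10^-7; √(3.17ν²L/(gD³h_f)) = 1.84×10^-5
Q = -0.965·0.06613·ln(1.916×10^-5) = 0.6932 m³/s
Check: V = 3.13 m/s, Re = 1.29×10^6, f = 0.01121, h_f = 18.9 m ≈ 18.9 m ✓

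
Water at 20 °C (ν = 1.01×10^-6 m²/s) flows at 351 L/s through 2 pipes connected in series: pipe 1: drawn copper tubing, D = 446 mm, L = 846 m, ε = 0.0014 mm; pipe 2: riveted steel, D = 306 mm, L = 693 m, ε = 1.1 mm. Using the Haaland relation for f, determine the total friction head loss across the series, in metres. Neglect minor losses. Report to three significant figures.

H ≈ 78.5 m

Pipe 1: V = 2.247 m/s, Re = 9.92×10^5, ε/D = 3.14×10^-6, f = 0.01165, h_1 = f(L/D)V²/2g = 5.687 m
Pipe 2: V = 4.773 m/s, Re = 1.45×10^6, ε/D = 0.00359, f = 0.02768, h_2 = f(L/D)V²/2g = 72.78 m
Series → Q common, losses add: H = Σh = 78.46 m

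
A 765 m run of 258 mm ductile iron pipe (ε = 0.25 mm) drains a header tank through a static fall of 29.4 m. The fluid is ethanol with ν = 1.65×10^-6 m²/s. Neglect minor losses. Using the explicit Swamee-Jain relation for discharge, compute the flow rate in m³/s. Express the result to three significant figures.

Q ≈ 0.163 m³/s

Swamee-Jain (Type II): Q = -0.965·√(gD⁵h_f/L)·ln[ε/(3.7D) + √(3.17ν²L/(gD³h_f))]
√(gD⁵h_f/L) = √(9.81·0.258⁵·29.4/765) = 0.02076
ε/(3.7D) = 2.62×10^-4; √(3.17ν²L/(gD³h_f)) = 3.65×10^-5
Q = -0.965·0.02076·ln(2.984×10^-4) = 0.1626 m³/s
Check: V = 3.11 m/s, Re = 4.86×10^5, f = 0.02024, h_f = 29.6 m ≈ 29.4 m ✓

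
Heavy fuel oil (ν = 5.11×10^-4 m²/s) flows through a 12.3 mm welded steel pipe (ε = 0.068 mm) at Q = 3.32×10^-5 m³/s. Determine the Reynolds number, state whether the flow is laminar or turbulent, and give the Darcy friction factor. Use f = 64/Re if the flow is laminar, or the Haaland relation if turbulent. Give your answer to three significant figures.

V = 4Q/(πD²) = 0.2794 m/s
Re = VD/ν = 0.2794·0.0123/5.11×10^-4 = 6.73
Re < 2300 → laminar → f = 64/Re = 9.516

Re ≈ 6.73; laminar; f = 64/Re ≈ 9.52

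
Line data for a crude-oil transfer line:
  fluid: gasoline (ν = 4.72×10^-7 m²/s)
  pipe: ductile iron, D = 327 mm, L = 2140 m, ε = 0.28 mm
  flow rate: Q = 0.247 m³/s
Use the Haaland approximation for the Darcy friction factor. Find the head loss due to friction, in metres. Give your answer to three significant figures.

h_f ≈ 55.1 m

V = 4Q/(πD²) = 4·0.247/(π·0.327²) = 2.941 m/s
Re = VD/ν = 2.941·0.327/4.72×10^-7 = 2.04×10^6 → turbulent
ε/D = 0.28/327 = 8.56×10^-4
Haaland: f = 0.01910
h_f = f(L/D)V²/(2g) = 0.01910·(2140/0.327)·2.941²/(2·9.81) = 55.11 m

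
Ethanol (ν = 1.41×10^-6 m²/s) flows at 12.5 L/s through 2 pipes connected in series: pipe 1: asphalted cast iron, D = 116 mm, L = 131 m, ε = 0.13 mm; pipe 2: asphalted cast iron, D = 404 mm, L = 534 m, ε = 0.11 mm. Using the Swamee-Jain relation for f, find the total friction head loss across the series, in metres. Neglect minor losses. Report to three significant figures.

Pipe 1: V = 1.183 m/s, Re = 9.73×10^4, ε/D = 0.00112, f = 0.02281, h_1 = f(L/D)V²/2g = 1.837 m
Pipe 2: V = 0.09751 m/s, Re = 2.79×10^4, ε/D = 2.72×10^-4, f = 0.02457, h_2 = f(L/D)V²/2g = 0.01574 m
Series → Q common, losses add: H = Σh = 1.852 m

H ≈ 1.85 m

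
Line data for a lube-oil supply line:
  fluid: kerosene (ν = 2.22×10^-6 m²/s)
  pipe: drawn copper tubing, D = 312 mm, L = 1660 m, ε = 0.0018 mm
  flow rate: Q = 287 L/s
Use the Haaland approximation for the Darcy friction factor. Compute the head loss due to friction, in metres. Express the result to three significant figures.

h_f ≈ 49.7 m

V = 4Q/(πD²) = 4·0.287/(π·0.312²) = 3.754 m/s
Re = VD/ν = 3.754·0.312/2.22×10^-6 = 5.28×10^5 → turbulent
ε/D = 0.0018/312 = 5.77×10^-6
Haaland: f = 0.01300
h_f = f(L/D)V²/(2g) = 0.01300·(1660/0.312)·3.754²/(2·9.81) = 49.70 m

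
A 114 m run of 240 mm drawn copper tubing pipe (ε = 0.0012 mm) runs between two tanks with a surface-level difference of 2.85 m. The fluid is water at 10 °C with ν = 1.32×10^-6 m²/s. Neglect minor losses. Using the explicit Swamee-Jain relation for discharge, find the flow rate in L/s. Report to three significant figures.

Q ≈ 136 L/s

Swamee-Jain (Type II): Q = -0.965·√(gD⁵h_f/L)·ln[ε/(3.7D) + √(3.17ν²L/(gD³h_f))]
√(gD⁵h_f/L) = √(9.81·0.240⁵·2.85/114) = 0.01397
ε/(3.7D) = 1.35×10^-6; √(3.17ν²L/(gD³h_f)) = 4.04×10^-5
Q = -0.965·0.01397·ln(4.171×10^-5) = 0.1360 m³/s
Check: V = 3.01 m/s, Re = 5.47×10^5, f = 0.01297, h_f = 2.84 m ≈ 2.85 m ✓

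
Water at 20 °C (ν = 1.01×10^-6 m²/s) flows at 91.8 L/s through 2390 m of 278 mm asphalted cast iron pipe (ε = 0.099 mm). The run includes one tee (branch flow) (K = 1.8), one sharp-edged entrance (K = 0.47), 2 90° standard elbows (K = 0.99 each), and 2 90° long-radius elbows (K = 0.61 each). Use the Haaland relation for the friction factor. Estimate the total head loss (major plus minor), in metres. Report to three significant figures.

H_L ≈ 17.5 m

V = 4Q/(πD²) = 1.512 m/s; V²/2g = 0.1166 m
Re = 4.16×10^5, ε/D = 3.56×10^-4 → f = 0.01678 (Haaland)
Major: h_f = f(L/D)·V²/2g = 0.01678·8597·0.1166 = 16.81 m
Minor: ΣK = 5.47; h_m = ΣK·V²/2g = 0.6377 m
Total H_L = 16.81 + 0.6377 = 17.45 m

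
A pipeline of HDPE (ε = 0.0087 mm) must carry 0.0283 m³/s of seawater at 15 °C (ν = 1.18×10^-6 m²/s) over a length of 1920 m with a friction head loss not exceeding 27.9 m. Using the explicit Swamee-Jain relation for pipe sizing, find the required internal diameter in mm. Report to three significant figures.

Swamee-Jain (Type III): D = 0.66·[ε^1.25·(LQ²/(gh_f))^4.75 + ν·Q^9.4·(L/(gh_f))^5.2]^0.04
LQ²/(gh_f) = 0.005618; L/(gh_f) = 7.015
Term 1 = ε^1.25·(…)^4.75 = 9.66×10^-18; Term 2 = ν·Q^9.4·(…)^5.2 = 8.28×10^-17
D = 0.66·(9.66×10^-18 + 8.28×10^-17)^0.04 = 0.1507 m = 151 mm
Check: V = 1.59 m/s, Re = 2.03×10^5, f = 0.01601, h_f = 26.1 m ≈ 27.9 m ✓

D ≈ 151 mm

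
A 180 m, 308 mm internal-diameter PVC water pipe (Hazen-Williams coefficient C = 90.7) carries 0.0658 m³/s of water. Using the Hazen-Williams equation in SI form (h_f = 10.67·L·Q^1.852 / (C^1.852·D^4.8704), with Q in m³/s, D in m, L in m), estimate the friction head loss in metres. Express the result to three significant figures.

h_f = 10.67·180·0.0658^1.852 / (90.7^1.852·0.308^4.8704) = 0.9126 m

h_f ≈ 0.913 m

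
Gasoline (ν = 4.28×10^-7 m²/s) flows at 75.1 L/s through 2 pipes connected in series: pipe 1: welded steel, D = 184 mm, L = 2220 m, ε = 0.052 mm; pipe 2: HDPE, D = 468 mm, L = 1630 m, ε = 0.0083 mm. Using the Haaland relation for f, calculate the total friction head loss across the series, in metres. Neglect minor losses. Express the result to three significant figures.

H ≈ 75.7 m

Pipe 1: V = 2.824 m/s, Re = 1.21×10^6, ε/D = 2.83×10^-4, f = 0.01533, h_1 = f(L/D)V²/2g = 75.21 m
Pipe 2: V = 0.4366 m/s, Re = 4.77×10^5, ε/D = 1.77×10^-5, f = 0.01337, h_2 = f(L/D)V²/2g = 0.4525 m
Series → Q common, losses add: H = Σh = 75.66 m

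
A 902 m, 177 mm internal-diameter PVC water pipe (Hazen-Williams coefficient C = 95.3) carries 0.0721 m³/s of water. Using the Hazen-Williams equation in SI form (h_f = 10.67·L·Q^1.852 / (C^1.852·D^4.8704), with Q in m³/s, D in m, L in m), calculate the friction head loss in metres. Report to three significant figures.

h_f = 10.67·902·0.0721^1.852 / (95.3^1.852·0.177^4.8704) = 73.39 m

h_f ≈ 73.4 m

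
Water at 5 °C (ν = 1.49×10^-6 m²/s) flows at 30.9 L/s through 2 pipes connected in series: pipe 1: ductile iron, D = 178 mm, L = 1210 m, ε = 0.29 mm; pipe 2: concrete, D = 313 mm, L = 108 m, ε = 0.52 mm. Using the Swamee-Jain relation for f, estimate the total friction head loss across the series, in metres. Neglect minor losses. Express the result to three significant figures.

H ≈ 12.7 m

Pipe 1: V = 1.242 m/s, Re = 1.48×10^5, ε/D = 0.00163, f = 0.02373, h_1 = f(L/D)V²/2g = 12.68 m
Pipe 2: V = 0.4016 m/s, Re = 8.44×10^4, ε/D = 0.00166, f = 0.02472, h_2 = f(L/D)V²/2g = 0.07011 m
Series → Q common, losses add: H = Σh = 12.75 m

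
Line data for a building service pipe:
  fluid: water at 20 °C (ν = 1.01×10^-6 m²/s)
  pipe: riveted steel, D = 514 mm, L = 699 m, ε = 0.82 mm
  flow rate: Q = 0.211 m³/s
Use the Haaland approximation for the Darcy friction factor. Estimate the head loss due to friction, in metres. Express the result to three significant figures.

h_f ≈ 1.61 m

V = 4Q/(πD²) = 4·0.211/(π·0.514²) = 1.017 m/s
Re = VD/ν = 1.017·0.514/1.01×10^-6 = 5.17×10^5 → turbulent
ε/D = 0.82/514 = 0.00160
Haaland: f = 0.02248
h_f = f(L/D)V²/(2g) = 0.02248·(699/0.514)·1.017²/(2·9.81) = 1.611 m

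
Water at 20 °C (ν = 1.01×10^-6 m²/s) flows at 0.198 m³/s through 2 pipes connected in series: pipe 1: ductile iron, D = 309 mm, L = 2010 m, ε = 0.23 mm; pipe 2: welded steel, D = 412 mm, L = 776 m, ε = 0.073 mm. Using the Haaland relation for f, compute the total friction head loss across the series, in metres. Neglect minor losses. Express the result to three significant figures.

H ≈ 46.5 m

Pipe 1: V = 2.640 m/s, Re = 8.08×10^5, ε/D = 7.44×10^-4, f = 0.01874, h_1 = f(L/D)V²/2g = 43.31 m
Pipe 2: V = 1.485 m/s, Re = 6.06×10^5, ε/D = 1.77×10^-4, f = 0.01483, h_2 = f(L/D)V²/2g = 3.140 m
Series → Q common, losses add: H = Σh = 46.45 m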